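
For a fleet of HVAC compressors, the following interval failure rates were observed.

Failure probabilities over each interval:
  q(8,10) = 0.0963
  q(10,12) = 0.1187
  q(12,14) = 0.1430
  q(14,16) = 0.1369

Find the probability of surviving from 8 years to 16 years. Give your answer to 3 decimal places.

Chaining the interval survival probabilities: (1 − 0.0963) × (1 − 0.1187) × (1 − 0.1430) × (1 − 0.1369).
= 0.9037 × 0.8813 × 0.8570 × 0.8631 = 0.589101.

0.589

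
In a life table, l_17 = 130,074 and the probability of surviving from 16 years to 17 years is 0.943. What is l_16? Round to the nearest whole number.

137936

l_16 = l_17 / p = 130,074 / 0.943 = 137936.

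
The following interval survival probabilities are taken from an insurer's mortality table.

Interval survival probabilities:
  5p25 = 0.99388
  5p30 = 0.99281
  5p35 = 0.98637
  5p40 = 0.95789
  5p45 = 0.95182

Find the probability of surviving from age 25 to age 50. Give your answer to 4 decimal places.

The overall survival probability is 0.99388 × 0.99281 × 0.98637 × 0.95789 × 0.95182.
= 0.887382.

0.8874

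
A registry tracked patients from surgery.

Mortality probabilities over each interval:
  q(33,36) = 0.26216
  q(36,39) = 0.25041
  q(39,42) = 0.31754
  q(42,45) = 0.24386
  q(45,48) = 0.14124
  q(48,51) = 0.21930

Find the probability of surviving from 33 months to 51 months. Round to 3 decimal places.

0.191

The overall survival probability is (1 − 0.26216) × (1 − 0.25041) × (1 − 0.31754) × (1 − 0.24386) × (1 − 0.14124) × (1 − 0.21930).
= 0.73784 × 0.74959 × 0.68246 × 0.75614 × 0.85876 × 0.78070 = 0.191347.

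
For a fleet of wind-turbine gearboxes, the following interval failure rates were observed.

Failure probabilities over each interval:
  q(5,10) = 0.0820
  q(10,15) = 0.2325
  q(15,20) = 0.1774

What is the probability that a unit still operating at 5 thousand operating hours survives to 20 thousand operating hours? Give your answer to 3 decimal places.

0.580

Chaining the interval survival probabilities: (1 − 0.0820) × (1 − 0.2325) × (1 − 0.1774).
= 0.9180 × 0.7675 × 0.8226 = 0.579575.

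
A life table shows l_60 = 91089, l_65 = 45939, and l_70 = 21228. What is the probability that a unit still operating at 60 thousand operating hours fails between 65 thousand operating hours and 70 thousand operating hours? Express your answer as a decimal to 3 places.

This is the probability of reaching 65 but not 70, conditional on being operational at 60: (l_65 − l_70) / l_60.
= (45939 − 21228) / 91089 = 24711 / 91089 = 0.271284.

0.271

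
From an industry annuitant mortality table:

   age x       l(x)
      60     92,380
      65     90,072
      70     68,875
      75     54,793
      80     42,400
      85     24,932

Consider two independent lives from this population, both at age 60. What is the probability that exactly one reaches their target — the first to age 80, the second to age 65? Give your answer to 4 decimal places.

0.5390

p₁ = l(80)/l(60) = 42,400/92,380 = 0.458974; p₂ = l(65)/l(60) = 90,072/92,380 = 0.975016.
P(exactly one) = p₁(1−p₂) + (1−p₁)p₂ = 0.011467 + 0.527509 = 0.538976.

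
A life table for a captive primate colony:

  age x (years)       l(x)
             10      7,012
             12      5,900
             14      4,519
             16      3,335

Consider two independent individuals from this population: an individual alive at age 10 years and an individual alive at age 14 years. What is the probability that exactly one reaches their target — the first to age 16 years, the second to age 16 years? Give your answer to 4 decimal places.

p₁ = l(16)/l(10) = 3,335/7,012 = 0.475613; p₂ = l(16)/l(14) = 3,335/4,519 = 0.737995.
P(exactly one) = p₁(1−p₂) + (1−p₁)p₂ = 0.124613 + 0.386995 = 0.511608.

0.5116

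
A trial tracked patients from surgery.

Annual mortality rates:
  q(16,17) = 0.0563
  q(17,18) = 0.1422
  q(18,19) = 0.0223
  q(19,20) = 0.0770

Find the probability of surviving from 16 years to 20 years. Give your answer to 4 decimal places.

0.7305

P(survive 16→20) = (1 − 0.0563) × (1 − 0.1422) × (1 − 0.0223) × (1 − 0.0770).
= 0.9437 × 0.8578 × 0.9777 × 0.9230 = 0.730512.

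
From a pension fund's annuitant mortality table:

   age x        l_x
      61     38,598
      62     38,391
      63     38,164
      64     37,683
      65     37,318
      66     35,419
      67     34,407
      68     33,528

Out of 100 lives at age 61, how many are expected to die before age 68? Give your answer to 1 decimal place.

The relevant probability is 1 − 33,528/38,598 = 0.131354.
Expected number = 100 × 0.131354 = 13.1.

13.1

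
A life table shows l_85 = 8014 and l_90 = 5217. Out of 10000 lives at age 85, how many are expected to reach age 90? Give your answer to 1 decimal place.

6509.9

The relevant probability is 5217/8014 = 0.650986.
Expected number = 10000 × 0.650986 = 6509.9.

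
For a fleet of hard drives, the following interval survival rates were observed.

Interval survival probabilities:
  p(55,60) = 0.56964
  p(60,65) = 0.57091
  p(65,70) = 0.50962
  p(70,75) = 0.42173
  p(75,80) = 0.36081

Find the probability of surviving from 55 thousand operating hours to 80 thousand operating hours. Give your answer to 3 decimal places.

0.025

Survival from 55 to 80 is the product of surviving each interval: 0.56964 × 0.57091 × 0.50962 × 0.42173 × 0.36081.
= 0.025219.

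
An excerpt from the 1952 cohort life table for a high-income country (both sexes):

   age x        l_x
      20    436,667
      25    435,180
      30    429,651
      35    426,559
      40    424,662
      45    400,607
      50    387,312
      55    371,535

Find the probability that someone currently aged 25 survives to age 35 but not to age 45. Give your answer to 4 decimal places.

0.0596

We want 10|10q25 = (l_35 − l_45)/l_25.
This is the probability of reaching 35 but not 45, conditional on being alive at 25: (l_35 − l_45) / l_25.
= (426,559 − 400,607) / 435,180 = 25,952 / 435,180 = 0.059635.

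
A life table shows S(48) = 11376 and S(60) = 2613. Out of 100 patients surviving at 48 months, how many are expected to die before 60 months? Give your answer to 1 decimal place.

The relevant probability is 1 − 2613/11376 = 0.770306.
Expected number = 100 × 0.770306 = 77.0.

77.0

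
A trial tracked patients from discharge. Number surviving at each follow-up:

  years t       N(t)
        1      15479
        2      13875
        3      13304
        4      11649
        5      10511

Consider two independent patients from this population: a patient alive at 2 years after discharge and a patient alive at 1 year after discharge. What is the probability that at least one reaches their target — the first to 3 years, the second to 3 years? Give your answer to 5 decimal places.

p₁ = N(3)/N(2) = 13304/13875 = 0.958847; p₂ = N(3)/N(1) = 13304/15479 = 0.859487.
P(at least one) = 1 − (1−p₁)(1−p₂) = 1 − 0.041153 × 0.140513 = 0.994217.

0.99422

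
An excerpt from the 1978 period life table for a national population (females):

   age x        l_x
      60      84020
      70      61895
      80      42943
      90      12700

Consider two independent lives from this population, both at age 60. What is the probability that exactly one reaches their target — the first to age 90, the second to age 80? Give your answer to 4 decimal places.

0.5077

p₁ = l_90/l_60 = 12700/84020 = 0.151154; p₂ = l_80/l_60 = 42943/84020 = 0.511104.
P(exactly one) = p₁(1−p₂) + (1−p₁)p₂ = 0.073899 + 0.433849 = 0.507747.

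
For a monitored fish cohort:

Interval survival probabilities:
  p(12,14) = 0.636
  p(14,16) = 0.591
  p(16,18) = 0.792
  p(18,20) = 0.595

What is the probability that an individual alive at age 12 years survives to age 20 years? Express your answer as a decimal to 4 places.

0.1771

Chaining the interval survival probabilities: 0.636 × 0.591 × 0.792 × 0.595.
= 0.177128.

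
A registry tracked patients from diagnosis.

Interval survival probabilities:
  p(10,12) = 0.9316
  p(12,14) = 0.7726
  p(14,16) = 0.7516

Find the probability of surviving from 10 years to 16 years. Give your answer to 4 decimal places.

Chaining the interval survival probabilities: 0.9316 × 0.7726 × 0.7516.
= 0.540967.

0.5410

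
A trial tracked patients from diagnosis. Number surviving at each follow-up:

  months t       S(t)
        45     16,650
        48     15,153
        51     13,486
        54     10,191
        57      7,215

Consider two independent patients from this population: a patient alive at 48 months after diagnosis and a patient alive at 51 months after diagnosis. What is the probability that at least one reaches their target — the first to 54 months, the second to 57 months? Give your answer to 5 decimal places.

p₁ = S(54)/S(48) = 10,191/15,153 = 0.672540; p₂ = S(57)/S(51) = 7,215/13,486 = 0.534999.
P(at least one) = 1 − (1−p₁)(1−p₂) = 1 − 0.327460 × 0.465001 = 0.847731.

0.84773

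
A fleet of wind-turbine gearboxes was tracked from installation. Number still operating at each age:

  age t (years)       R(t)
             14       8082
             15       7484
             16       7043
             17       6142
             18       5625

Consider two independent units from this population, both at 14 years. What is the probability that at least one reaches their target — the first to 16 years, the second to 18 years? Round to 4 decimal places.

0.9609

p₁ = R(16)/R(14) = 7043/8082 = 0.871443; p₂ = R(18)/R(14) = 5625/8082 = 0.695991.
P(at least one) = 1 − (1−p₁)(1−p₂) = 1 − 0.128557 × 0.304009 = 0.960918.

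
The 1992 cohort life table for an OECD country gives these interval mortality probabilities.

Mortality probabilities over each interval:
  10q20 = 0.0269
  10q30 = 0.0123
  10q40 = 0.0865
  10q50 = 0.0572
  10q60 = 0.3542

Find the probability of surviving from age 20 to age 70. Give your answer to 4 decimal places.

The overall survival probability is (1 − 0.0269) × (1 − 0.0123) × (1 − 0.0865) × (1 − 0.0572) × (1 − 0.3542).
= 0.9731 × 0.9877 × 0.9135 × 0.9428 × 0.6458 = 0.534575.

0.5346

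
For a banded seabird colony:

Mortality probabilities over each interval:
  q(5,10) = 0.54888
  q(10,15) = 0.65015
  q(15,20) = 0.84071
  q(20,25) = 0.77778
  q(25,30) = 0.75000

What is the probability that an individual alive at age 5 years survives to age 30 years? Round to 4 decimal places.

0.0014

P(survive 5→30) = (1 − 0.54888) × (1 − 0.65015) × (1 − 0.84071) × (1 − 0.77778) × (1 − 0.75000).
= 0.45112 × 0.34985 × 0.15929 × 0.22222 × 0.25000 = 0.001397.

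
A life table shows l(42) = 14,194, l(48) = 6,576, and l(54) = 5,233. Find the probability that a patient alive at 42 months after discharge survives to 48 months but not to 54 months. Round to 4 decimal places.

0.0946

This is the probability of reaching 48 but not 54, conditional on being alive at 42: (l(48) − l(54)) / l(42).
= (6,576 − 5,233) / 14,194 = 1,343 / 14,194 = 0.094617.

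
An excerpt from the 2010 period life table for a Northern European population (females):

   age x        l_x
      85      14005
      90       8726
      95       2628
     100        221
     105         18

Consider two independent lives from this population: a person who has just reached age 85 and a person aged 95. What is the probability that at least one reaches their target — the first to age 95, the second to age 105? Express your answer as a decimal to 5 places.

p₁ = l_95/l_85 = 2628/14005 = 0.187647; p₂ = l_105/l_95 = 18/2628 = 0.006849.
P(at least one) = 1 − (1−p₁)(1−p₂) = 1 − 0.812353 × 0.993151 = 0.193211.

0.19321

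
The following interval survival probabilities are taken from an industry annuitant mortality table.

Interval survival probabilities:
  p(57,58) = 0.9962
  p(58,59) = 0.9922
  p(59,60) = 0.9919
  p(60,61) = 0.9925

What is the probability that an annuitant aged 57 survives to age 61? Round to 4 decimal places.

0.9731

Chaining the interval survival probabilities: 0.9962 × 0.9922 × 0.9919 × 0.9925.
= 0.973070.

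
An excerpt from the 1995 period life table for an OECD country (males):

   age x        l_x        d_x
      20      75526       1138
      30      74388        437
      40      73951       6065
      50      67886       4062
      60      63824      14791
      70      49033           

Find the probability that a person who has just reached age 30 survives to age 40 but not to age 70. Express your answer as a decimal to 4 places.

0.3350

This is the probability of reaching 40 but not 70, conditional on being alive at 30: (l_40 − l_70) / l_30.
= (73951 − 49033) / 74388 = 24918 / 74388 = 0.334973.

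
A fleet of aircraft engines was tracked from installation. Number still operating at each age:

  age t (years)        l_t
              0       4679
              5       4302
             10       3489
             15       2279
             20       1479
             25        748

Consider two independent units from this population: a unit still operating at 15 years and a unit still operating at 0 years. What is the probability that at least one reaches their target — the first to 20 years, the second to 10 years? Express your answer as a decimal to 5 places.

p₁ = l_20/l_15 = 1479/2279 = 0.648969; p₂ = l_10/l_0 = 3489/4679 = 0.745672.
P(at least one) = 1 − (1−p₁)(1−p₂) = 1 − 0.351031 × 0.254328 = 0.910723.

0.91072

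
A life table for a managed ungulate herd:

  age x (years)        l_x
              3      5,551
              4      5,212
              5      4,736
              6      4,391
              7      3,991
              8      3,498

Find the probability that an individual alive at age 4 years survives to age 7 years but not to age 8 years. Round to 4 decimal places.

0.0946

This is the probability of reaching 7 but not 8, conditional on being alive at 4: (l_7 − l_8) / l_4.
= (3,991 − 3,498) / 5,212 = 493 / 5,212 = 0.094589.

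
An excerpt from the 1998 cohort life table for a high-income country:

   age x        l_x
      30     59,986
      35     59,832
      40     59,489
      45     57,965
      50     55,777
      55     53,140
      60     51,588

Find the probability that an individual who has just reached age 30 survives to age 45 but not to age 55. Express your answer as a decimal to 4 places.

0.0804

We want 15|10q30 = (l_45 − l_55)/l_30.
This is the probability of reaching 45 but not 55, conditional on being alive at 30: (l_45 − l_55) / l_30.
= (57,965 − 53,140) / 59,986 = 4,825 / 59,986 = 0.080435.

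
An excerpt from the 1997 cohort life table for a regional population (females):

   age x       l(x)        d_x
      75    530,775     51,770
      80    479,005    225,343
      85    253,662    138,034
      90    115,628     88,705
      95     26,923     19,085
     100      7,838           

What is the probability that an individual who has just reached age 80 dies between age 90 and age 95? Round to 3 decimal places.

This is the probability of reaching 90 but not 95, conditional on being alive at 80: (l(90) − l(95)) / l(80).
= (115,628 − 26,923) / 479,005 = 88,705 / 479,005 = 0.185186.

0.185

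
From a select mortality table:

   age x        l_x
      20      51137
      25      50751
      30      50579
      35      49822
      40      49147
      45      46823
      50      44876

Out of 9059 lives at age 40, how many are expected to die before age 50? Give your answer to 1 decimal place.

787.3

The relevant probability is 1 − 44876/49147 = 0.086903.
Expected number = 9059 × 0.086903 = 787.3.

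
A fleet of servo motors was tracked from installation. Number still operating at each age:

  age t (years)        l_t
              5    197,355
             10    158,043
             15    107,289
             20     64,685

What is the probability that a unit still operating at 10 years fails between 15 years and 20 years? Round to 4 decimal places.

0.2696

This is the probability of reaching 15 but not 20, conditional on being operational at 10: (l_15 − l_20) / l_10.
= (107,289 − 64,685) / 158,043 = 42,604 / 158,043 = 0.269572.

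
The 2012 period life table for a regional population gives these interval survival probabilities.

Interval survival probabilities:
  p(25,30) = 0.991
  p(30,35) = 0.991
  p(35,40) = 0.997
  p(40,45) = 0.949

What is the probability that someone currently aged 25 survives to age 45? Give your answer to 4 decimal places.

0.9292

Chaining the interval survival probabilities: 0.991 × 0.991 × 0.997 × 0.949.
= 0.929199.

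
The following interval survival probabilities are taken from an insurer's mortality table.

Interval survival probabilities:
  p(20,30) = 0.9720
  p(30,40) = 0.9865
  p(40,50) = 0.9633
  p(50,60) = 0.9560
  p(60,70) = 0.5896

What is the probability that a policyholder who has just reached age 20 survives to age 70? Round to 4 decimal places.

0.5206

The overall survival probability is 0.9720 × 0.9865 × 0.9633 × 0.9560 × 0.5896.
= 0.520643.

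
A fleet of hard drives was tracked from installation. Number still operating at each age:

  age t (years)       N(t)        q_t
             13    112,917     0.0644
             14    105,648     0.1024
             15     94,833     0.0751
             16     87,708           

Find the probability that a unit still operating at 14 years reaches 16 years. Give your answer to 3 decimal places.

The conditional survival probability is N(16)/N(14) = 87,708/105,648 = 0.830191.

0.830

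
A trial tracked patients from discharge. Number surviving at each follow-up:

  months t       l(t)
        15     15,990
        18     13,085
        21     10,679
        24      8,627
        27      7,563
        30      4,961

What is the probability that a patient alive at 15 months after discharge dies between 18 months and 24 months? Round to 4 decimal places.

This is the probability of reaching 18 but not 24, conditional on being alive at 15: (l(18) − l(24)) / l(15).
= (13,085 − 8,627) / 15,990 = 4,458 / 15,990 = 0.278799.

0.2788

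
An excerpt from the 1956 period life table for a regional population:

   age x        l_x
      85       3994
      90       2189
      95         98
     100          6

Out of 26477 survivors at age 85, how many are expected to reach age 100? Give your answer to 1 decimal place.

39.8

The relevant probability is 6/3994 = 0.001502.
Expected number = 26477 × 0.001502 = 39.8.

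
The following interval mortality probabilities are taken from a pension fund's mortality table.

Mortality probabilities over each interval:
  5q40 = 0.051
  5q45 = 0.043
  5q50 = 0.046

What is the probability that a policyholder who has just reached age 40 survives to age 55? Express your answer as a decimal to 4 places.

0.8664

The overall survival probability is (1 − 0.051) × (1 − 0.043) × (1 − 0.046).
= 0.949 × 0.957 × 0.954 = 0.866416.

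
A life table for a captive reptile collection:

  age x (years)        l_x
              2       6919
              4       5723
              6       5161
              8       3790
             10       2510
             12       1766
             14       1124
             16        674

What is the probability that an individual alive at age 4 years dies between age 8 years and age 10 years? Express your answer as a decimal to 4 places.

This is the probability of reaching 8 but not 10, conditional on being alive at 4: (l_8 − l_10) / l_4.
= (3790 − 2510) / 5723 = 1280 / 5723 = 0.223659.

0.2237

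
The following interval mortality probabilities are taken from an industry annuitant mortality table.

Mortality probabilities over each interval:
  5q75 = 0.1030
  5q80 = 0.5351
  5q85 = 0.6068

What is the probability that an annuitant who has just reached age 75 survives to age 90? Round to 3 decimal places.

15p75 = (1 − 0.1030) × (1 − 0.5351) × (1 − 0.6068).
= 0.8970 × 0.4649 × 0.3932 = 0.163970.

0.164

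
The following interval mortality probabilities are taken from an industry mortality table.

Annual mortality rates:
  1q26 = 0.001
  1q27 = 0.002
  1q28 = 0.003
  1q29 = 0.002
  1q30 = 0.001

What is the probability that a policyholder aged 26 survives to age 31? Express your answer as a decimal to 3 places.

0.991

5p26 = (1 − 0.001) × (1 − 0.002) × (1 − 0.003) × (1 − 0.002) × (1 − 0.001).
= 0.999 × 0.998 × 0.997 × 0.998 × 0.999 = 0.991031.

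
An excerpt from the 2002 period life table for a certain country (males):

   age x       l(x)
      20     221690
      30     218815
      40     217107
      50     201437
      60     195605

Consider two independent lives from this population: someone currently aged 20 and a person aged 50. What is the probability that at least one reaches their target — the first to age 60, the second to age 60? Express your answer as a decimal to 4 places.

0.9966

p₁ = l(60)/l(20) = 195605/221690 = 0.882336; p₂ = l(60)/l(50) = 195605/201437 = 0.971048.
P(at least one) = 1 − (1−p₁)(1−p₂) = 1 − 0.117664 × 0.028952 = 0.996593.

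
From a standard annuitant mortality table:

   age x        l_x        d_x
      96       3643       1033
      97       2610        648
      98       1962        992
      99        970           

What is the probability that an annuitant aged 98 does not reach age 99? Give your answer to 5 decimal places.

0.50561

P(die before 99 | alive at 98) = 1 − l_99/l_98 = 1 − 970/1962 = (992)/1962 = 0.505607.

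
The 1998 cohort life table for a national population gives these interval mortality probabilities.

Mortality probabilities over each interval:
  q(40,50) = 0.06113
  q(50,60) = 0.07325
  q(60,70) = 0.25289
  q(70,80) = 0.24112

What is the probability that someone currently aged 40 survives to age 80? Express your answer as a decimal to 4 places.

P(survive 40→80) = (1 − 0.06113) × (1 − 0.07325) × (1 − 0.25289) × (1 − 0.24112).
= 0.93887 × 0.92675 × 0.74711 × 0.75888 = 0.493317.

0.4933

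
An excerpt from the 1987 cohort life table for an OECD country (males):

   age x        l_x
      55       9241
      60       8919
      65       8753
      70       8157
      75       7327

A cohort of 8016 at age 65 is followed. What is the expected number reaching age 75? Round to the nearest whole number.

The relevant probability is 7327/8753 = 0.837084.
Expected number = 8016 × 0.837084 = 6710.

6710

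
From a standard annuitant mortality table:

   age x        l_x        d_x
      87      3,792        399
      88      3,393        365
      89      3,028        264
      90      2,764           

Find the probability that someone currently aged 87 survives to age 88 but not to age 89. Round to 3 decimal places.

0.096

We want 1|1q87 = (l_88 − l_89)/l_87.
This is the probability of reaching 88 but not 89, conditional on being alive at 87: (l_88 − l_89) / l_87.
= (3,393 − 3,028) / 3,792 = 365 / 3,792 = 0.096255.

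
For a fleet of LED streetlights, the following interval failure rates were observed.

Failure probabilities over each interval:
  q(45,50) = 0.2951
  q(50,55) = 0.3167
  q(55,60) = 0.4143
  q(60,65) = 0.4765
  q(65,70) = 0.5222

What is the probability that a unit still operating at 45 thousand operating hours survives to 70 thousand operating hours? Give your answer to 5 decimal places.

0.07056

P(survive 45→70) = (1 − 0.2951) × (1 − 0.3167) × (1 − 0.4143) × (1 − 0.4765) × (1 − 0.5222).
= 0.7049 × 0.6833 × 0.5857 × 0.5235 × 0.4778 = 0.070563.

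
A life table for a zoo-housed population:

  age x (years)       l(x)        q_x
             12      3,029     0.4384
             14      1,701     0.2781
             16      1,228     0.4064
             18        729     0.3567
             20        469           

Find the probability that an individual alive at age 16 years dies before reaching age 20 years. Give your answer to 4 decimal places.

0.6181

P(die before 20 | alive at 16) = 1 − l(20)/l(16) = 1 − 469/1,228 = (759)/1,228 = 0.618078.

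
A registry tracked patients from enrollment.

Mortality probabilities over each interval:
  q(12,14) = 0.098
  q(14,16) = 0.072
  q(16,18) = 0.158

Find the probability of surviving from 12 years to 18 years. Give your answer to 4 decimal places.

The overall survival probability is (1 − 0.098) × (1 − 0.072) × (1 − 0.158).
= 0.902 × 0.928 × 0.842 = 0.704801.

0.7048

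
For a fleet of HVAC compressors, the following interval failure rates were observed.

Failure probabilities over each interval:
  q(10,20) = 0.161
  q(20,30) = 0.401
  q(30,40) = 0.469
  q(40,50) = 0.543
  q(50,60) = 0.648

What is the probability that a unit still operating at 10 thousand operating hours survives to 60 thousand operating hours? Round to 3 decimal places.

0.043

Survival from 10 to 60 is the product of surviving each interval: (1 − 0.161) × (1 − 0.401) × (1 − 0.469) × (1 − 0.543) × (1 − 0.648).
= 0.839 × 0.599 × 0.531 × 0.457 × 0.352 = 0.042928.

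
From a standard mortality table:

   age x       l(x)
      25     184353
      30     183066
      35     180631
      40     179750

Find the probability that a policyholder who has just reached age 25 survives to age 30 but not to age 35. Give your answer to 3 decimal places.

This is the probability of reaching 30 but not 35, conditional on being alive at 25: (l(30) − l(35)) / l(25).
= (183066 − 180631) / 184353 = 2435 / 184353 = 0.013208.

0.013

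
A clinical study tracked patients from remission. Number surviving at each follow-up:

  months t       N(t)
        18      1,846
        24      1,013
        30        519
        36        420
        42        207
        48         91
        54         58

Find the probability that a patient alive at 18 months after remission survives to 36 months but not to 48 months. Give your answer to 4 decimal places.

This is the probability of reaching 36 but not 48, conditional on being alive at 18: (N(36) − N(48)) / N(18).
= (420 − 91) / 1,846 = 329 / 1,846 = 0.178223.

0.1782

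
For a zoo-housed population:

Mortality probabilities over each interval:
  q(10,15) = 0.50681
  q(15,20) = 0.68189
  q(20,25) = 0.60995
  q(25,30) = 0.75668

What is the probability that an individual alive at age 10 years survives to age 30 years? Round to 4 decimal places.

0.0149

The overall survival probability is (1 − 0.50681) × (1 − 0.68189) × (1 − 0.60995) × (1 − 0.75668).
= 0.49319 × 0.31811 × 0.39005 × 0.24332 = 0.014890.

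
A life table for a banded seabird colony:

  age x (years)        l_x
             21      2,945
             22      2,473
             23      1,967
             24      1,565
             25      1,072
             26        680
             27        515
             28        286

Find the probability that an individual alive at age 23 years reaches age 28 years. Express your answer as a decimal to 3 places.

0.145

The conditional survival probability is l_28/l_23 = 286/1,967 = 0.145399.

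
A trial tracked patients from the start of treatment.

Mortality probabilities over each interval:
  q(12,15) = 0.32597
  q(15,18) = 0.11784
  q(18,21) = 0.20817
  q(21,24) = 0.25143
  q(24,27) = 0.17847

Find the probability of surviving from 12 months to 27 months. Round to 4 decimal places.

Chaining the interval survival probabilities: (1 − 0.32597) × (1 − 0.11784) × (1 − 0.20817) × (1 − 0.25143) × (1 − 0.17847).
= 0.67403 × 0.88216 × 0.79183 × 0.74857 × 0.82153 = 0.289544.

0.2895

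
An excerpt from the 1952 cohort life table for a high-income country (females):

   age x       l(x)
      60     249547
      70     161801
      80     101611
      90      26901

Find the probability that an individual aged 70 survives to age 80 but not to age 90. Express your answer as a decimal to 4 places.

0.4617

This is the probability of reaching 80 but not 90, conditional on being alive at 70: (l(80) − l(90)) / l(70).
= (101611 − 26901) / 161801 = 74710 / 161801 = 0.461740.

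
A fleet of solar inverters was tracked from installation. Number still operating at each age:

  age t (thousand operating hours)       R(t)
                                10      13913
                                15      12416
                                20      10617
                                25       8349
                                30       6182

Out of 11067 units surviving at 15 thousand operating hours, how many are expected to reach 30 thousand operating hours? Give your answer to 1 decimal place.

The relevant probability is 6182/12416 = 0.497906.
Expected number = 11067 × 0.497906 = 5510.3.

5510.3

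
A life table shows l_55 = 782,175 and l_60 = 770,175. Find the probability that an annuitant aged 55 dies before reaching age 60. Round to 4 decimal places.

0.0153

P(die before 60 | alive at 55) = 1 − l_60/l_55 = 1 − 770,175/782,175 = (12,000)/782,175 = 0.015342.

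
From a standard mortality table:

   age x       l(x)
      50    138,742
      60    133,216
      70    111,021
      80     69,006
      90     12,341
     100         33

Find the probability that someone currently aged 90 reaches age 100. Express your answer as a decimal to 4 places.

The conditional survival probability is l(100)/l(90) = 33/12,341 = 0.002674.

0.0027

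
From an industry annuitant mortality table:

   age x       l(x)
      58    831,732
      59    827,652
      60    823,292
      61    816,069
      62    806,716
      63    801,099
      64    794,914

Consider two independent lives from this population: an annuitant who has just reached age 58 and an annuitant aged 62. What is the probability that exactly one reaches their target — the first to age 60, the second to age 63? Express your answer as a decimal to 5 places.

p₁ = l(60)/l(58) = 823,292/831,732 = 0.989853; p₂ = l(63)/l(62) = 801,099/806,716 = 0.993037.
P(exactly one) = p₁(1−p₂) + (1−p₁)p₂ = 0.006892 + 0.010076 = 0.016969.

0.01697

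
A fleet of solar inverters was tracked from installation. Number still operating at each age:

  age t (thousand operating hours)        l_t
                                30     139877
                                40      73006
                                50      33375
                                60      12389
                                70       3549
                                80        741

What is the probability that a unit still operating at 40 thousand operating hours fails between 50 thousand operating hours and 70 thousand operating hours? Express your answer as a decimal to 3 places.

0.409

This is the probability of reaching 50 but not 70, conditional on being operational at 40: (l_50 − l_70) / l_40.
= (33375 − 3549) / 73006 = 29826 / 73006 = 0.408542.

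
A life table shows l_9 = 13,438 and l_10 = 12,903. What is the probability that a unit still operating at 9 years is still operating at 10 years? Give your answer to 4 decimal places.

0.9602

The conditional survival probability is l_10/l_9 = 12,903/13,438 = 0.960188.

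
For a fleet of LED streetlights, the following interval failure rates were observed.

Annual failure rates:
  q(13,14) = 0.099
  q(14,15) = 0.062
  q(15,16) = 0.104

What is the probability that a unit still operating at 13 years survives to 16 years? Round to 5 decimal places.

Chaining the interval survival probabilities: (1 − 0.099) × (1 − 0.062) × (1 − 0.104).
= 0.901 × 0.938 × 0.896 = 0.757244.

0.75724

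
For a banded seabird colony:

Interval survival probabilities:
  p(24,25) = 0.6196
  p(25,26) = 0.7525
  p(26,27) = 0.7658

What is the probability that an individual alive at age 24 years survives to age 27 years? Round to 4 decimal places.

Chaining the interval survival probabilities: 0.6196 × 0.7525 × 0.7658.
= 0.357053.

0.3571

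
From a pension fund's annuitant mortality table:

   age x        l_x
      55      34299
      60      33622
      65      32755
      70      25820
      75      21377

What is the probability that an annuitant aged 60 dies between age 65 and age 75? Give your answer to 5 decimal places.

This is the probability of reaching 65 but not 75, conditional on being alive at 60: (l_65 − l_75) / l_60.
= (32755 − 21377) / 33622 = 11378 / 33622 = 0.338409.

0.33841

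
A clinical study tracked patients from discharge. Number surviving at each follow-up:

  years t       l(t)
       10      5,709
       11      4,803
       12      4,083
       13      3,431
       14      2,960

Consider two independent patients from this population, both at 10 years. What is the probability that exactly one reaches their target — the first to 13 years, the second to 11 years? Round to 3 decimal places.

p₁ = l(13)/l(10) = 3,431/5,709 = 0.600981; p₂ = l(11)/l(10) = 4,803/5,709 = 0.841303.
P(exactly one) = p₁(1−p₂) + (1−p₁)p₂ = 0.095374 + 0.335696 = 0.431070.

0.431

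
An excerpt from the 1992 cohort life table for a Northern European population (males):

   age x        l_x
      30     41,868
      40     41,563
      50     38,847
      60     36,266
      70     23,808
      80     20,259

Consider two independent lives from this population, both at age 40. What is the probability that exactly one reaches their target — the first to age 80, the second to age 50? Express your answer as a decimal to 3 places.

0.511

p₁ = l_80/l_40 = 20,259/41,563 = 0.487429; p₂ = l_50/l_40 = 38,847/41,563 = 0.934653.
P(exactly one) = p₁(1−p₂) + (1−p₁)p₂ = 0.031852 + 0.479076 = 0.510928.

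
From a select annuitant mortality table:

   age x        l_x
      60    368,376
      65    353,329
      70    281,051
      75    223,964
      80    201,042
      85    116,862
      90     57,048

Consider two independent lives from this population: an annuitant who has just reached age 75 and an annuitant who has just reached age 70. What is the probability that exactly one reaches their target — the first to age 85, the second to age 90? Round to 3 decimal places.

0.513

p₁ = l_85/l_75 = 116,862/223,964 = 0.521789; p₂ = l_90/l_70 = 57,048/281,051 = 0.202981.
P(exactly one) = p₁(1−p₂) + (1−p₁)p₂ = 0.415876 + 0.097068 = 0.512943.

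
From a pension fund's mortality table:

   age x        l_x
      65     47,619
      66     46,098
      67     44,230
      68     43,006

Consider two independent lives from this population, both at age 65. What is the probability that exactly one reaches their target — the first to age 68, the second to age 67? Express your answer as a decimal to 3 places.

p₁ = l_68/l_65 = 43,006/47,619 = 0.903127; p₂ = l_67/l_65 = 44,230/47,619 = 0.928831.
P(exactly one) = p₁(1−p₂) + (1−p₁)p₂ = 0.064275 + 0.089979 = 0.154253.

0.154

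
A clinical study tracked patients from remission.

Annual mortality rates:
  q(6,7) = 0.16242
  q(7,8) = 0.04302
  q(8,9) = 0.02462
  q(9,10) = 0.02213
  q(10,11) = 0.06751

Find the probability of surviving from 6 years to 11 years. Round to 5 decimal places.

0.71290

The overall survival probability is (1 − 0.16242) × (1 − 0.04302) × (1 − 0.02462) × (1 − 0.02213) × (1 − 0.06751).
= 0.83758 × 0.95698 × 0.97538 × 0.97787 × 0.93249 = 0.712900.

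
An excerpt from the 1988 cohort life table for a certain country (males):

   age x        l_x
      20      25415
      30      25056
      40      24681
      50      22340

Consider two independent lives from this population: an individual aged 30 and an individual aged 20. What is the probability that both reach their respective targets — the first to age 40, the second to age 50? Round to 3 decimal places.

p₁ = l_40/l_30 = 24681/25056 = 0.985034; p₂ = l_50/l_20 = 22340/25415 = 0.879008.
P(both) = p₁ × p₂ = 0.985034 × 0.879008 = 0.865853.

0.866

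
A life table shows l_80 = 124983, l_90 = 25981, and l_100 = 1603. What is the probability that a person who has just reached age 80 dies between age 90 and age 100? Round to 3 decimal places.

0.195

We want 10|10q80 = (l_90 − l_100)/l_80.
This is the probability of reaching 90 but not 100, conditional on being alive at 80: (l_90 − l_100) / l_80.
= (25981 − 1603) / 124983 = 24378 / 124983 = 0.195051.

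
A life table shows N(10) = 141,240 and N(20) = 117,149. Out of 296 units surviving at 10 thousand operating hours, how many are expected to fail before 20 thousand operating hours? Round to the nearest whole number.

The relevant probability is 1 − 117,149/141,240 = 0.170568.
Expected number = 296 × 0.170568 = 50.

50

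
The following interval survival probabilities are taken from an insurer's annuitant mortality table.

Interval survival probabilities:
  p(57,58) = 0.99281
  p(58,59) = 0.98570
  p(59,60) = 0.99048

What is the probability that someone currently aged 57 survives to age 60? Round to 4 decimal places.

0.9693

The overall survival probability is 0.99281 × 0.98570 × 0.99048.
= 0.969296.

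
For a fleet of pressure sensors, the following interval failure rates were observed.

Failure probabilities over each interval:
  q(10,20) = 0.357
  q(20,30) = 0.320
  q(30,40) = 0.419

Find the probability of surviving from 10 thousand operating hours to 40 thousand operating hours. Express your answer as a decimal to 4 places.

P(survive 10→40) = (1 − 0.357) × (1 − 0.320) × (1 − 0.419).
= 0.643 × 0.680 × 0.581 = 0.254036.

0.2540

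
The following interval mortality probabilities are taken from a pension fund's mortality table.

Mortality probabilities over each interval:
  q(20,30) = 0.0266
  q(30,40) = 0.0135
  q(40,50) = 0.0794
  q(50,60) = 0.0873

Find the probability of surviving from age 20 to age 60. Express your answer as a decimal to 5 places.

Chaining the interval survival probabilities: (1 − 0.0266) × (1 − 0.0135) × (1 − 0.0794) × (1 − 0.0873).
= 0.9734 × 0.9865 × 0.9206 × 0.9127 = 0.806840.

0.80684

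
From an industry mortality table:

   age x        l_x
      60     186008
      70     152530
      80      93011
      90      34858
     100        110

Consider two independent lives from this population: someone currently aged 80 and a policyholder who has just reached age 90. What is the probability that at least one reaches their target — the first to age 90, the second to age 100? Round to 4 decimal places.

p₁ = l_90/l_80 = 34858/93011 = 0.374773; p₂ = l_100/l_90 = 110/34858 = 0.003156.
P(at least one) = 1 − (1−p₁)(1−p₂) = 1 − 0.625227 × 0.996844 = 0.376746.

0.3767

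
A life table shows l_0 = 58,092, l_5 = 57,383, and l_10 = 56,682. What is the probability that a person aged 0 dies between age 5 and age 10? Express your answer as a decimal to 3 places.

0.012

We want 5|5q0 = (l_5 − l_10)/l_0.
This is the probability of reaching 5 but not 10, conditional on being alive at 0: (l_5 − l_10) / l_0.
= (57,383 − 56,682) / 58,092 = 701 / 58,092 = 0.012067.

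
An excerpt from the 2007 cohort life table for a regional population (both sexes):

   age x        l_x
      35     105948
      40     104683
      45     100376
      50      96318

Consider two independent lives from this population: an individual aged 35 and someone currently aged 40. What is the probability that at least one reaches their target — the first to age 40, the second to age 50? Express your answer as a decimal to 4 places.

p₁ = l_40/l_35 = 104683/105948 = 0.988060; p₂ = l_50/l_40 = 96318/104683 = 0.920092.
P(at least one) = 1 − (1−p₁)(1−p₂) = 1 − 0.011940 × 0.079908 = 0.999046.

0.9990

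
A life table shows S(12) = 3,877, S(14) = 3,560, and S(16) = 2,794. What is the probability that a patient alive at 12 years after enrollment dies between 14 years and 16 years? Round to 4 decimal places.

This is the probability of reaching 14 but not 16, conditional on being alive at 12: (S(14) − S(16)) / S(12).
= (3,560 − 2,794) / 3,877 = 766 / 3,877 = 0.197575.

0.1976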